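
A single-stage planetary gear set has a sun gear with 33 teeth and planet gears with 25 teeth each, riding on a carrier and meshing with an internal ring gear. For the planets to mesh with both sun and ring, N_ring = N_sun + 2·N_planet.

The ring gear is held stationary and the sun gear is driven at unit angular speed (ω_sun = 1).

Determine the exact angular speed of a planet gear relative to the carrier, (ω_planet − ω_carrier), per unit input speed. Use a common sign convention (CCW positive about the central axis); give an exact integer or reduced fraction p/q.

N_ring = 33 + 2·25 = 83
33(ω_s−ω_c) = −83(ω_r−ω_c),  ω_r=0, ω_s=1
33(1−ω_c) = −83(0−ω_c)  ⇒  116ω_c = 33  ⇒  ω_c = 33/116
sun–planet: 33·(1−33/116) = −25·(ω_p−ω_c)  ⇒  ω_p−ω_c = −(33/25)·(83/116) = -2739/2900

-2739/2900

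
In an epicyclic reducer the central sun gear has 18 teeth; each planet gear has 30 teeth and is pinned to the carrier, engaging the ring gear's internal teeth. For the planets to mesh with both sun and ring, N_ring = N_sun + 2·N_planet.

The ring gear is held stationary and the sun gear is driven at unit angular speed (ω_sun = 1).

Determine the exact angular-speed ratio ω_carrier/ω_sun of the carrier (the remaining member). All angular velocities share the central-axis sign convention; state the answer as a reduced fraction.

3/16

N_ring = 18 + 2·30 = 78
18(ω_s−ω_c) = −78(ω_r−ω_c),  ω_r=0, ω_s=1
18(1−ω_c) = −78(0−ω_c)  ⇒  96ω_c = 18  ⇒  ω_c = 3/16
ω_c/ω_s = 3/16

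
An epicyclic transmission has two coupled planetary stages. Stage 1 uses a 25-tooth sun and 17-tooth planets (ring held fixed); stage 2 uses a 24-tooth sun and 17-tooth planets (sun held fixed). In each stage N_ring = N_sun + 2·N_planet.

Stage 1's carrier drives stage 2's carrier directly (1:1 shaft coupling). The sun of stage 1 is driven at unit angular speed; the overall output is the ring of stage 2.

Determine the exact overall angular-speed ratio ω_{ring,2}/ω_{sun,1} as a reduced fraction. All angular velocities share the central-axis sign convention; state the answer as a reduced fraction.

1025/2436

Stage 1: N_ring = 25 + 2·17 = 59
Stage 1: 25(ω_s−ω_c) = −59(ω_r−ω_c),  ω_r=0, ω_s=1
Stage 1: 25(1−ω_c) = −59(0−ω_c)  ⇒  84ω_c = 25  ⇒  ω_c = 25/84
  ⇒ ω_c¹/ω_s¹ = 25/84
Stage 2: N_ring = 24 + 2·17 = 58
Stage 2: 24(ω_s−ω_c) = −58(ω_r−ω_c),  ω_s=0, ω_c=1
Stage 2: ω_r = 1 − (24/58)(0−1) = 41/29
  ⇒ ω_r²/ω_c² = 41/29
Coupling ω_c² = ω_c¹ ⇒ overall = 25/84 × 41/29 = 1025/2436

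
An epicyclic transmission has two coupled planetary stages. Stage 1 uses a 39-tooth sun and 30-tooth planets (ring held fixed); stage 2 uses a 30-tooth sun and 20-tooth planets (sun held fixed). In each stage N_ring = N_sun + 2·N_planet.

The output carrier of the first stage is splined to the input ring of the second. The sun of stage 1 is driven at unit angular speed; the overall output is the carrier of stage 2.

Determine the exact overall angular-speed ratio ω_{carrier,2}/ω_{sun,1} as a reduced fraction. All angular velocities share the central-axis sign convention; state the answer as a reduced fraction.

91/460

Stage 1: N_ring = 39 + 2·30 = 99
Stage 1: 39(ω_s−ω_c) = −99(ω_r−ω_c),  ω_r=0, ω_s=1
Stage 1: 39(1−ω_c) = −99(0−ω_c)  ⇒  138ω_c = 39  ⇒  ω_c = 13/46
  ⇒ ω_c¹/ω_s¹ = 13/46
Stage 2: N_ring = 30 + 2·20 = 70
Stage 2: 30(ω_s−ω_c) = −70(ω_r−ω_c),  ω_s=0, ω_r=1
Stage 2: 30(0−ω_c) = −70(1−ω_c)  ⇒  100ω_c = 70  ⇒  ω_c = 7/10
  ⇒ ω_c²/ω_r² = 7/10
Coupling ω_r² = ω_c¹ ⇒ overall = 13/46 × 7/10 = 91/460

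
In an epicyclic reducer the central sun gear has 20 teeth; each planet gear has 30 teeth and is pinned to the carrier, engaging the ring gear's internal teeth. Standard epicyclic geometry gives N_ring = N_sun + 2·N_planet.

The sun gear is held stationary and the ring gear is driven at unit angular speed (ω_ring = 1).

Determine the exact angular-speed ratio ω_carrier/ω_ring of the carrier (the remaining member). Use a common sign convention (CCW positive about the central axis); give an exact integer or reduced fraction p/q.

N_ring = 20 + 2·30 = 80
20(ω_s−ω_c) = −80(ω_r−ω_c),  ω_s=0, ω_r=1
20(0−ω_c) = −80(1−ω_c)  ⇒  100ω_c = 80  ⇒  ω_c = 4/5
ω_c/ω_r = 4/5

4/5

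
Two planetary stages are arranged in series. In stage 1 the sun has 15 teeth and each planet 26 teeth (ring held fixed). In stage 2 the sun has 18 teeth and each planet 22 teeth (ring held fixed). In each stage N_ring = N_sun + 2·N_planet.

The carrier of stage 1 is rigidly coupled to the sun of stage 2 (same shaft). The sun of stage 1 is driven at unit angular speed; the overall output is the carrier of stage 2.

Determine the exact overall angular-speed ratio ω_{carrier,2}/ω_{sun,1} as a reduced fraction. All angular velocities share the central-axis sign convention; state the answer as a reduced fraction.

27/656

Stage 1: N_ring = 15 + 2·26 = 67
Stage 1: 15(ω_s−ω_c) = −67(ω_r−ω_c),  ω_r=0, ω_s=1
Stage 1: 15(1−ω_c) = −67(0−ω_c)  ⇒  82ω_c = 15  ⇒  ω_c = 15/82
  ⇒ ω_c¹/ω_s¹ = 15/82
Stage 2: N_ring = 18 + 2·22 = 62
Stage 2: 18(ω_s−ω_c) = −62(ω_r−ω_c),  ω_r=0, ω_s=1
Stage 2: 18(1−ω_c) = −62(0−ω_c)  ⇒  80ω_c = 18  ⇒  ω_c = 9/40
  ⇒ ω_c²/ω_s² = 9/40
Coupling ω_s² = ω_c¹ ⇒ overall = 15/82 × 9/40 = 27/656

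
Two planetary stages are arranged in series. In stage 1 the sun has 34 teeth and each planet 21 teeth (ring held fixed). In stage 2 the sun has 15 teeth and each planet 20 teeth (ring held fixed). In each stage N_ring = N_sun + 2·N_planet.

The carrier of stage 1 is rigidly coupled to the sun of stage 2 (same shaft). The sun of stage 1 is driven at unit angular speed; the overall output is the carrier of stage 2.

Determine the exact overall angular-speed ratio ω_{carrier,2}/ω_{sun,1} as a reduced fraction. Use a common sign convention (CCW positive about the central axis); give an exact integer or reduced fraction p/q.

Stage 1: N_ring = 34 + 2·21 = 76
Stage 1: 34(ω_s−ω_c) = −76(ω_r−ω_c),  ω_r=0, ω_s=1
Stage 1: 34(1−ω_c) = −76(0−ω_c)  ⇒  110ω_c = 34  ⇒  ω_c = 17/55
  ⇒ ω_c¹/ω_s¹ = 17/55
Stage 2: N_ring = 15 + 2·20 = 55
Stage 2: 15(ω_s−ω_c) = −55(ω_r−ω_c),  ω_r=0, ω_s=1
Stage 2: 15(1−ω_c) = −55(0−ω_c)  ⇒  70ω_c = 15  ⇒  ω_c = 3/14
  ⇒ ω_c²/ω_s² = 3/14
Coupling ω_s² = ω_c¹ ⇒ overall = 17/55 × 3/14 = 51/770

51/770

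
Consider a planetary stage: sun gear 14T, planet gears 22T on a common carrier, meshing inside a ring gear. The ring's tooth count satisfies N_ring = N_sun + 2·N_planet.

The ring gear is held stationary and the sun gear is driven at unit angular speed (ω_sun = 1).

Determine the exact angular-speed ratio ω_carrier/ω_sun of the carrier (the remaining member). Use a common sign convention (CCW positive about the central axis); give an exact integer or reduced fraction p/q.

N_ring = 14 + 2·22 = 58
14(ω_s−ω_c) = −58(ω_r−ω_c),  ω_r=0, ω_s=1
14(1−ω_c) = −58(0−ω_c)  ⇒  72ω_c = 14  ⇒  ω_c = 7/36
ω_c/ω_s = 7/36

7/36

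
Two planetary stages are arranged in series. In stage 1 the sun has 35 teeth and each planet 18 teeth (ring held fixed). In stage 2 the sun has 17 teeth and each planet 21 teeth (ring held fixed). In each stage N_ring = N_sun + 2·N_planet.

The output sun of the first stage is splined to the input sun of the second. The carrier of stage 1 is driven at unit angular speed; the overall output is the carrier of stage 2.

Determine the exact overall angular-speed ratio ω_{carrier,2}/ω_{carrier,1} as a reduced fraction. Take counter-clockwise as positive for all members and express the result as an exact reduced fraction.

901/1330

Stage 1: N_ring = 35 + 2·18 = 71
Stage 1: 35(ω_s−ω_c) = −71(ω_r−ω_c),  ω_r=0, ω_c=1
Stage 1: ω_s = 1 − (71/35)(0−1) = 106/35
  ⇒ ω_s¹/ω_c¹ = 106/35
Stage 2: N_ring = 17 + 2·21 = 59
Stage 2: 17(ω_s−ω_c) = −59(ω_r−ω_c),  ω_r=0, ω_s=1
Stage 2: 17(1−ω_c) = −59(0−ω_c)  ⇒  76ω_c = 17  ⇒  ω_c = 17/76
  ⇒ ω_c²/ω_s² = 17/76
Coupling ω_s² = ω_s¹ ⇒ overall = 106/35 × 17/76 = 901/1330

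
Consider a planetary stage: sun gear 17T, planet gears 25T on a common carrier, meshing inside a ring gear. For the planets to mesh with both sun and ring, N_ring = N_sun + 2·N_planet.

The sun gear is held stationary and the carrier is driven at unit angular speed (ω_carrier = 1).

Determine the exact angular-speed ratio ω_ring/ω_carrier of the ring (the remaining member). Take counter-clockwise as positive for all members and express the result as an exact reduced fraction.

N_ring = 17 + 2·25 = 67
17(ω_s−ω_c) = −67(ω_r−ω_c),  ω_s=0, ω_c=1
ω_r = 1 − (17/67)(0−1) = 84/67
ω_r/ω_c = 84/67

84/67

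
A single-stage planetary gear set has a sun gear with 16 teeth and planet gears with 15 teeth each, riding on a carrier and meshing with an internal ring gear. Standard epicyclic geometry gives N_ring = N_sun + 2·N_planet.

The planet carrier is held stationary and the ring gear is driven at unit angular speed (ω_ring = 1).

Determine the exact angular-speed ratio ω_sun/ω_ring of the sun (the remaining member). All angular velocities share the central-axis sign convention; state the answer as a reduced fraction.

-23/8

N_ring = 16 + 2·15 = 46
16(ω_s−ω_c) = −46(ω_r−ω_c),  ω_c=0, ω_r=1
ω_s = 0 − (46/16)(1−0) = -23/8
ω_s/ω_r = -23/8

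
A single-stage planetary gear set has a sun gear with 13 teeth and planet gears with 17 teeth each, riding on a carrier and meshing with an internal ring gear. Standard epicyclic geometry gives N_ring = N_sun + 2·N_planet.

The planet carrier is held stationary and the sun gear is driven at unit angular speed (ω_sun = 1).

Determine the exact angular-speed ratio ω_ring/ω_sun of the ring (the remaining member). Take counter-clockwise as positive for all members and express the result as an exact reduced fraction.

-13/47

N_ring = 13 + 2·17 = 47
13(ω_s−ω_c) = −47(ω_r−ω_c),  ω_c=0, ω_s=1
ω_r = 0 − (13/47)(1−0) = -13/47
ω_r/ω_s = -13/47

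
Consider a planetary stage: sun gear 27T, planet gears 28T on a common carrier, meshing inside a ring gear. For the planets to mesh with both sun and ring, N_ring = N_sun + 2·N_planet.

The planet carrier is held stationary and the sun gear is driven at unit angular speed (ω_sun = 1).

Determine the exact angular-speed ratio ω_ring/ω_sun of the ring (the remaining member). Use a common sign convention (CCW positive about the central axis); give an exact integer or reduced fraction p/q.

N_ring = 27 + 2·28 = 83
27(ω_s−ω_c) = −83(ω_r−ω_c),  ω_c=0, ω_s=1
ω_r = 0 − (27/83)(1−0) = -27/83
ω_r/ω_s = -27/83

-27/83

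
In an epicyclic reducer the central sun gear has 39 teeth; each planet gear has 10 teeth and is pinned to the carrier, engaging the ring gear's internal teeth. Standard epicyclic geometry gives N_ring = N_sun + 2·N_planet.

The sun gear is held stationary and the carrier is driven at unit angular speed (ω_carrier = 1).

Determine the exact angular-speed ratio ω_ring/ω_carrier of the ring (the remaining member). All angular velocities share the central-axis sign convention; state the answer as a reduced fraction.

98/59

N_ring = 39 + 2·10 = 59
39(ω_s−ω_c) = −59(ω_r−ω_c),  ω_s=0, ω_c=1
ω_r = 1 − (39/59)(0−1) = 98/59
ω_r/ω_c = 98/59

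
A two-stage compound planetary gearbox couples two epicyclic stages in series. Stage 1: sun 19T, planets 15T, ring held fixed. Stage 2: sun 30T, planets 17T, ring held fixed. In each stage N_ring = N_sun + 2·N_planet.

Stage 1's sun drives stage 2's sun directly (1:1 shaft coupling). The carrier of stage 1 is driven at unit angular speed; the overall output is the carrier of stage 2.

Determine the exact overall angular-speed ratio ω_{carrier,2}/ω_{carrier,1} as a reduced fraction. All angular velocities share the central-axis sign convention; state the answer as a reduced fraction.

Stage 1: N_ring = 19 + 2·15 = 49
Stage 1: 19(ω_s−ω_c) = −49(ω_r−ω_c),  ω_r=0, ω_c=1
Stage 1: ω_s = 1 − (49/19)(0−1) = 68/19
  ⇒ ω_s¹/ω_c¹ = 68/19
Stage 2: N_ring = 30 + 2·17 = 64
Stage 2: 30(ω_s−ω_c) = −64(ω_r−ω_c),  ω_r=0, ω_s=1
Stage 2: 30(1−ω_c) = −64(0−ω_c)  ⇒  94ω_c = 30  ⇒  ω_c = 15/47
  ⇒ ω_c²/ω_s² = 15/47
Coupling ω_s² = ω_s¹ ⇒ overall = 68/19 × 15/47 = 1020/893

1020/893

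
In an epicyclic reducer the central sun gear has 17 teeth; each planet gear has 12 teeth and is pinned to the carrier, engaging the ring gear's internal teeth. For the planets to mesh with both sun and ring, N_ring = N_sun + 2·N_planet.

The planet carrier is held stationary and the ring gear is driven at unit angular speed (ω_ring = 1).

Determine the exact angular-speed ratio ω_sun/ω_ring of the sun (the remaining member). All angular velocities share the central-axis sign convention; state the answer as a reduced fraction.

N_ring = 17 + 2·12 = 41
17(ω_s−ω_c) = −41(ω_r−ω_c),  ω_c=0, ω_r=1
ω_s = 0 − (41/17)(1−0) = -41/17
ω_s/ω_r = -41/17

-41/17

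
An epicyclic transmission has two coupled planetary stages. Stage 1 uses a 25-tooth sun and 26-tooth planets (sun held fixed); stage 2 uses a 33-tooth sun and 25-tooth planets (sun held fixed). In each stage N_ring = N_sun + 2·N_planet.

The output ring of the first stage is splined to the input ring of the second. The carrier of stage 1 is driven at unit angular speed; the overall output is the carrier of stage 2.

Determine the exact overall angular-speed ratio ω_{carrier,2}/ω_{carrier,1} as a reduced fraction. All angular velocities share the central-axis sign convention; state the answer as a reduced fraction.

Stage 1: N_ring = 25 + 2·26 = 77
Stage 1: 25(ω_s−ω_c) = −77(ω_r−ω_c),  ω_s=0, ω_c=1
Stage 1: ω_r = 1 − (25/77)(0−1) = 102/77
  ⇒ ω_r¹/ω_c¹ = 102/77
Stage 2: N_ring = 33 + 2·25 = 83
Stage 2: 33(ω_s−ω_c) = −83(ω_r−ω_c),  ω_s=0, ω_r=1
Stage 2: 33(0−ω_c) = −83(1−ω_c)  ⇒  116ω_c = 83  ⇒  ω_c = 83/116
  ⇒ ω_c²/ω_r² = 83/116
Coupling ω_r² = ω_r¹ ⇒ overall = 102/77 × 83/116 = 4233/4466

4233/4466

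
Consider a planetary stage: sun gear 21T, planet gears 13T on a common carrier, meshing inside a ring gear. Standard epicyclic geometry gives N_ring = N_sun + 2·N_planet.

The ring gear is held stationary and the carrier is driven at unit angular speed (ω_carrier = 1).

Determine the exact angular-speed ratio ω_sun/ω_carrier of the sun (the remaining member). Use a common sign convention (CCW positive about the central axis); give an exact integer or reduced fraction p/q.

N_ring = 21 + 2·13 = 47
21(ω_s−ω_c) = −47(ω_r−ω_c),  ω_r=0, ω_c=1
ω_s = 1 − (47/21)(0−1) = 68/21
ω_s/ω_c = 68/21

68/21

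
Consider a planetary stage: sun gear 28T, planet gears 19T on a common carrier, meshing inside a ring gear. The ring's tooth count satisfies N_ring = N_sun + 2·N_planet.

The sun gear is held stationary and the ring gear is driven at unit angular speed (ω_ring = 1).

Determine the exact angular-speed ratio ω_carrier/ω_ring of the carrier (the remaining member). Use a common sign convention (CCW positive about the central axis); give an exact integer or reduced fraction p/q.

N_ring = 28 + 2·19 = 66
28(ω_s−ω_c) = −66(ω_r−ω_c),  ω_s=0, ω_r=1
28(0−ω_c) = −66(1−ω_c)  ⇒  94ω_c = 66  ⇒  ω_c = 33/47
ω_c/ω_r = 33/47

33/47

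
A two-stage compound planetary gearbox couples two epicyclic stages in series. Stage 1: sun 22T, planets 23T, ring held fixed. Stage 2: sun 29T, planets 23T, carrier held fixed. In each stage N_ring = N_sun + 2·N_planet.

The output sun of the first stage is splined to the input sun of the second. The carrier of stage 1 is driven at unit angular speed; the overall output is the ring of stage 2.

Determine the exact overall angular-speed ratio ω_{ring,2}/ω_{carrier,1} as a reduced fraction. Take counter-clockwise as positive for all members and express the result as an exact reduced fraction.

Stage 1: N_ring = 22 + 2·23 = 68
Stage 1: 22(ω_s−ω_c) = −68(ω_r−ω_c),  ω_r=0, ω_c=1
Stage 1: ω_s = 1 − (68/22)(0−1) = 45/11
  ⇒ ω_s¹/ω_c¹ = 45/11
Stage 2: N_ring = 29 + 2·23 = 75
Stage 2: 29(ω_s−ω_c) = −75(ω_r−ω_c),  ω_c=0, ω_s=1
Stage 2: ω_r = 0 − (29/75)(1−0) = -29/75
  ⇒ ω_r²/ω_s² = -29/75
Coupling ω_s² = ω_s¹ ⇒ overall = 45/11 × -29/75 = -87/55

-87/55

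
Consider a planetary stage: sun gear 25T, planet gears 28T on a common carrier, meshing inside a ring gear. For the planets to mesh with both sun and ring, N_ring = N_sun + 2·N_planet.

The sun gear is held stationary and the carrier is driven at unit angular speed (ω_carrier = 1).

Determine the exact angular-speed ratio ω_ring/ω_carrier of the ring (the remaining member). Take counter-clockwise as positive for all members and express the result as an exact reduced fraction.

N_ring = 25 + 2·28 = 81
25(ω_s−ω_c) = −81(ω_r−ω_c),  ω_s=0, ω_c=1
ω_r = 1 − (25/81)(0−1) = 106/81
ω_r/ω_c = 106/81

106/81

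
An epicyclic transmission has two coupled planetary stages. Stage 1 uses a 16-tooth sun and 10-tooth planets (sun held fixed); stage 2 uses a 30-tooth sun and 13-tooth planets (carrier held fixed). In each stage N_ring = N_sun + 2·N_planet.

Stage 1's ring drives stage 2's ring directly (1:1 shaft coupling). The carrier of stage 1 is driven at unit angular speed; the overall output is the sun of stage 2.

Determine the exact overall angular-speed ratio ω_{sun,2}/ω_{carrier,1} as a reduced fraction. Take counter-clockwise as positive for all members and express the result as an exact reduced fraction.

-364/135

Stage 1: N_ring = 16 + 2·10 = 36
Stage 1: 16(ω_s−ω_c) = −36(ω_r−ω_c),  ω_s=0, ω_c=1
Stage 1: ω_r = 1 − (16/36)(0−1) = 13/9
  ⇒ ω_r¹/ω_c¹ = 13/9
Stage 2: N_ring = 30 + 2·13 = 56
Stage 2: 30(ω_s−ω_c) = −56(ω_r−ω_c),  ω_c=0, ω_r=1
Stage 2: ω_s = 0 − (56/30)(1−0) = -28/15
  ⇒ ω_s²/ω_r² = -28/15
Coupling ω_r² = ω_r¹ ⇒ overall = 13/9 × -28/15 = -364/135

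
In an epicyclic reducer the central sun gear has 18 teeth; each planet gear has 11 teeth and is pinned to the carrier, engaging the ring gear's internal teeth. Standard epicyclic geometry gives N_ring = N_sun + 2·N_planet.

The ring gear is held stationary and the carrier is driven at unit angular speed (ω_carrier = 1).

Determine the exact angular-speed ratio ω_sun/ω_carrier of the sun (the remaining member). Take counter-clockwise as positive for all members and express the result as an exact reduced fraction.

N_ring = 18 + 2·11 = 40
18(ω_s−ω_c) = −40(ω_r−ω_c),  ω_r=0, ω_c=1
ω_s = 1 − (40/18)(0−1) = 29/9
ω_s/ω_c = 29/9

29/9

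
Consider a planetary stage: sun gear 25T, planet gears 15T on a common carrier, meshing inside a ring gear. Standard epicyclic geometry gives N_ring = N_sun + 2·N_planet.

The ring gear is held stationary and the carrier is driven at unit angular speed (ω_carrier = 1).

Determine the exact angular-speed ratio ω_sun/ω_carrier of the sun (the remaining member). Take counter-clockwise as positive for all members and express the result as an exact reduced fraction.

N_ring = 25 + 2·15 = 55
25(ω_s−ω_c) = −55(ω_r−ω_c),  ω_r=0, ω_c=1
ω_s = 1 − (55/25)(0−1) = 16/5
ω_s/ω_c = 16/5

16/5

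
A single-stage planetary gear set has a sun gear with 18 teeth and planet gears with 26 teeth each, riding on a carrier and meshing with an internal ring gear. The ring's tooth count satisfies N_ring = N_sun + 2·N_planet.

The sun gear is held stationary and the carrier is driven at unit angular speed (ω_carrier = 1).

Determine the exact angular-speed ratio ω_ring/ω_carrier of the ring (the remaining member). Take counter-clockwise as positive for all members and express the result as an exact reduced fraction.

N_ring = 18 + 2·26 = 70
18(ω_s−ω_c) = −70(ω_r−ω_c),  ω_s=0, ω_c=1
ω_r = 1 − (18/70)(0−1) = 44/35
ω_r/ω_c = 44/35

44/35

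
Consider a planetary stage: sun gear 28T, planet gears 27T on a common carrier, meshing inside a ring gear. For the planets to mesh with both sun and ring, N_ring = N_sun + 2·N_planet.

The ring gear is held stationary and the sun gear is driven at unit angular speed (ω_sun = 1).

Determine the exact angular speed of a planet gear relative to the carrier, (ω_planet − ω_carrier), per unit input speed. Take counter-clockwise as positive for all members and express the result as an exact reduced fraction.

N_ring = 28 + 2·27 = 82
28(ω_s−ω_c) = −82(ω_r−ω_c),  ω_r=0, ω_s=1
28(1−ω_c) = −82(0−ω_c)  ⇒  110ω_c = 28  ⇒  ω_c = 14/55
sun–planet: 28·(1−14/55) = −27·(ω_p−ω_c)  ⇒  ω_p−ω_c = −(28/27)·(41/55) = -1148/1485

-1148/1485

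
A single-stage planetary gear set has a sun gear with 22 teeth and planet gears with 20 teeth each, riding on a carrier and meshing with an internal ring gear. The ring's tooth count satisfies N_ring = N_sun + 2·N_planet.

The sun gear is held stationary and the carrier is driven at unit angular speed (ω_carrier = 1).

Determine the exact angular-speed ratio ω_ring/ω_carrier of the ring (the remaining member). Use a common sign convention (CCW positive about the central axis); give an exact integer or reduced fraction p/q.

42/31

N_ring = 22 + 2·20 = 62
22(ω_s−ω_c) = −62(ω_r−ω_c),  ω_s=0, ω_c=1
ω_r = 1 − (22/62)(0−1) = 42/31
ω_r/ω_c = 42/31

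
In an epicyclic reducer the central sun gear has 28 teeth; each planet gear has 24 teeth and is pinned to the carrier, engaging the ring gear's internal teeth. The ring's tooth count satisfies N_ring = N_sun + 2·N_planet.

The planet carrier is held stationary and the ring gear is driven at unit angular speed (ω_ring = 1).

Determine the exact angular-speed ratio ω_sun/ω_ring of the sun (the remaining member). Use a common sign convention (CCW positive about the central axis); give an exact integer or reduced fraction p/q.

N_ring = 28 + 2·24 = 76
28(ω_s−ω_c) = −76(ω_r−ω_c),  ω_c=0, ω_r=1
ω_s = 0 − (76/28)(1−0) = -19/7
ω_s/ω_r = -19/7

-19/7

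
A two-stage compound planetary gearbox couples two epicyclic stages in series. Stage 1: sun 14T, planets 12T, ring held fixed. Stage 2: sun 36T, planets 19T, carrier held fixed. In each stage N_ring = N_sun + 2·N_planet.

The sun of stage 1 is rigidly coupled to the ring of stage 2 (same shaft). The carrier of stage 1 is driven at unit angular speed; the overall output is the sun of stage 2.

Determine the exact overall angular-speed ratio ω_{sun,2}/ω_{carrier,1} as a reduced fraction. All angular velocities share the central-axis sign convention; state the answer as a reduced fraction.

-481/63

Stage 1: N_ring = 14 + 2·12 = 38
Stage 1: 14(ω_s−ω_c) = −38(ω_r−ω_c),  ω_r=0, ω_c=1
Stage 1: ω_s = 1 − (38/14)(0−1) = 26/7
  ⇒ ω_s¹/ω_c¹ = 26/7
Stage 2: N_ring = 36 + 2·19 = 74
Stage 2: 36(ω_s−ω_c) = −74(ω_r−ω_c),  ω_c=0, ω_r=1
Stage 2: ω_s = 0 − (74/36)(1−0) = -37/18
  ⇒ ω_s²/ω_r² = -37/18
Coupling ω_r² = ω_s¹ ⇒ overall = 26/7 × -37/18 = -481/63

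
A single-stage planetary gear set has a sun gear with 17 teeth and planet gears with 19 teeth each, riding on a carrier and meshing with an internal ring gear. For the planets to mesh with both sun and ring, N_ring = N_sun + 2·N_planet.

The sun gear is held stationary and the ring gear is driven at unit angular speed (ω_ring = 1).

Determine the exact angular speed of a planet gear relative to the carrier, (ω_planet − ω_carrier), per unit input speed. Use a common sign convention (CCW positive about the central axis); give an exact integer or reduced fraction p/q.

935/1368

N_ring = 17 + 2·19 = 55
17(ω_s−ω_c) = −55(ω_r−ω_c),  ω_s=0, ω_r=1
17(0−ω_c) = −55(1−ω_c)  ⇒  72ω_c = 55  ⇒  ω_c = 55/72
sun–planet: 17·(0−55/72) = −19·(ω_p−ω_c)  ⇒  ω_p−ω_c = −(17/19)·(-55/72) = 935/1368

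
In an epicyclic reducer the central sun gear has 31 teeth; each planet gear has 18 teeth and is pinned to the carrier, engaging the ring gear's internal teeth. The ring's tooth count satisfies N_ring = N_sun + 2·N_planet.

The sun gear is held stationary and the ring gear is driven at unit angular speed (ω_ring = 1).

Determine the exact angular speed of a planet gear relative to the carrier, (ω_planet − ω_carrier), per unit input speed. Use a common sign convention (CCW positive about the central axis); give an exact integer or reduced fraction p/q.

N_ring = 31 + 2·18 = 67
31(ω_s−ω_c) = −67(ω_r−ω_c),  ω_s=0, ω_r=1
31(0−ω_c) = −67(1−ω_c)  ⇒  98ω_c = 67  ⇒  ω_c = 67/98
sun–planet: 31·(0−67/98) = −18·(ω_p−ω_c)  ⇒  ω_p−ω_c = −(31/18)·(-67/98) = 2077/1764

2077/1764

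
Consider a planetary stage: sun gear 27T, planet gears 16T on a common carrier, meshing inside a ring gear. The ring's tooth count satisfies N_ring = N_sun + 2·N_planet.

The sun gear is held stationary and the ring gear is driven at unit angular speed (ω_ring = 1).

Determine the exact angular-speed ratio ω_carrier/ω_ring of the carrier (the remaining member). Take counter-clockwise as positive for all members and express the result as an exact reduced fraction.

N_ring = 27 + 2·16 = 59
27(ω_s−ω_c) = −59(ω_r−ω_c),  ω_s=0, ω_r=1
27(0−ω_c) = −59(1−ω_c)  ⇒  86ω_c = 59  ⇒  ω_c = 59/86
ω_c/ω_r = 59/86

59/86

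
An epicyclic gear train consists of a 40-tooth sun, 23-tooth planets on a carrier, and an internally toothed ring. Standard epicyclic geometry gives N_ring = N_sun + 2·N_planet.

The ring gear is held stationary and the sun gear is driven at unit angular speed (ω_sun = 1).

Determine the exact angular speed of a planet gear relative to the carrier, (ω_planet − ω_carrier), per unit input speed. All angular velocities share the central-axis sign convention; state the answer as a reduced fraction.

-1720/1449

N_ring = 40 + 2·23 = 86
40(ω_s−ω_c) = −86(ω_r−ω_c),  ω_r=0, ω_s=1
40(1−ω_c) = −86(0−ω_c)  ⇒  126ω_c = 40  ⇒  ω_c = 20/63
sun–planet: 40·(1−20/63) = −23·(ω_p−ω_c)  ⇒  ω_p−ω_c = −(40/23)·(43/63) = -1720/1449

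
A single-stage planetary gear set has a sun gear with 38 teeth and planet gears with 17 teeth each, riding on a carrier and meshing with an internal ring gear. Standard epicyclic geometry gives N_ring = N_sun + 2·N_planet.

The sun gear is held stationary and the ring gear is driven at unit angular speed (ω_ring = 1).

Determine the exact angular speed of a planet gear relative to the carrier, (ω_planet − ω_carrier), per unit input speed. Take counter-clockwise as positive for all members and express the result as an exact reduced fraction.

1368/935

N_ring = 38 + 2·17 = 72
38(ω_s−ω_c) = −72(ω_r−ω_c),  ω_s=0, ω_r=1
38(0−ω_c) = −72(1−ω_c)  ⇒  110ω_c = 72  ⇒  ω_c = 36/55
sun–planet: 38·(0−36/55) = −17·(ω_p−ω_c)  ⇒  ω_p−ω_c = −(38/17)·(-36/55) = 1368/935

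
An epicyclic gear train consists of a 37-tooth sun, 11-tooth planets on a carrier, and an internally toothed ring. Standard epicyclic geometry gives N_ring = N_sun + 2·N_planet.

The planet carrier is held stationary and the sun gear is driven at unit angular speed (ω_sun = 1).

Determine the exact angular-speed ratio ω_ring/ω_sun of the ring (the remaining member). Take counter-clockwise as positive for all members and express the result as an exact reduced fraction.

-37/59

N_ring = 37 + 2·11 = 59
37(ω_s−ω_c) = −59(ω_r−ω_c),  ω_c=0, ω_s=1
ω_r = 0 − (37/59)(1−0) = -37/59
ω_r/ω_s = -37/59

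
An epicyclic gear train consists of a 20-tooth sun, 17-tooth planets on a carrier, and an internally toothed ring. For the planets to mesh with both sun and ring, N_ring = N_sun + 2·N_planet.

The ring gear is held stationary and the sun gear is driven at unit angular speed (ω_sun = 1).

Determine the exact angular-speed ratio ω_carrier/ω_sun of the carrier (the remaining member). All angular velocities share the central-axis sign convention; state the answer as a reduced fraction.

10/37

N_ring = 20 + 2·17 = 54
20(ω_s−ω_c) = −54(ω_r−ω_c),  ω_r=0, ω_s=1
20(1−ω_c) = −54(0−ω_c)  ⇒  74ω_c = 20  ⇒  ω_c = 10/37
ω_c/ω_s = 10/37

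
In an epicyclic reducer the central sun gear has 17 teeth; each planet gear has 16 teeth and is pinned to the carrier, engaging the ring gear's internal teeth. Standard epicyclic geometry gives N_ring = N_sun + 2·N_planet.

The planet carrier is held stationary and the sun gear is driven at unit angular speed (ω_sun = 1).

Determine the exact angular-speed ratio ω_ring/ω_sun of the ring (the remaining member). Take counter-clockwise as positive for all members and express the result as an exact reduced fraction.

-17/49

N_ring = 17 + 2·16 = 49
17(ω_s−ω_c) = −49(ω_r−ω_c),  ω_c=0, ω_s=1
ω_r = 0 − (17/49)(1−0) = -17/49
ω_r/ω_s = -17/49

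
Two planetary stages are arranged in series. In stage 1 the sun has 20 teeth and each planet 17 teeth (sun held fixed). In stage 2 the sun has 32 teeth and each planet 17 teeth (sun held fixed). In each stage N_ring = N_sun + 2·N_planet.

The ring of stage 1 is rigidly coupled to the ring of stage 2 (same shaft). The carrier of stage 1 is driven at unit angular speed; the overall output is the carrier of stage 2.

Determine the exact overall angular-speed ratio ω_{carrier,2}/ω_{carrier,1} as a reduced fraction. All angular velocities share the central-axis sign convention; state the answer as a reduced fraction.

Stage 1: N_ring = 20 + 2·17 = 54
Stage 1: 20(ω_s−ω_c) = −54(ω_r−ω_c),  ω_s=0, ω_c=1
Stage 1: ω_r = 1 − (20/54)(0−1) = 37/27
  ⇒ ω_r¹/ω_c¹ = 37/27
Stage 2: N_ring = 32 + 2·17 = 66
Stage 2: 32(ω_s−ω_c) = −66(ω_r−ω_c),  ω_s=0, ω_r=1
Stage 2: 32(0−ω_c) = −66(1−ω_c)  ⇒  98ω_c = 66  ⇒  ω_c = 33/49
  ⇒ ω_c²/ω_r² = 33/49
Coupling ω_r² = ω_r¹ ⇒ overall = 37/27 × 33/49 = 407/441

407/441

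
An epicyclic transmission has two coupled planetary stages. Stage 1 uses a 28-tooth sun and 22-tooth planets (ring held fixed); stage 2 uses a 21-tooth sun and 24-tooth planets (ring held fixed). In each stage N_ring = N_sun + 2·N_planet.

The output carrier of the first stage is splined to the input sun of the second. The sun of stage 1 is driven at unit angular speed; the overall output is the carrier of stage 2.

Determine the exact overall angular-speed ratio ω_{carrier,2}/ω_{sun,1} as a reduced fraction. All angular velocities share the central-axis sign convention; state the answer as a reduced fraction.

Stage 1: N_ring = 28 + 2·22 = 72
Stage 1: 28(ω_s−ω_c) = −72(ω_r−ω_c),  ω_r=0, ω_s=1
Stage 1: 28(1−ω_c) = −72(0−ω_c)  ⇒  100ω_c = 28  ⇒  ω_c = 7/25
  ⇒ ω_c¹/ω_s¹ = 7/25
Stage 2: N_ring = 21 + 2·24 = 69
Stage 2: 21(ω_s−ω_c) = −69(ω_r−ω_c),  ω_r=0, ω_s=1
Stage 2: 21(1−ω_c) = −69(0−ω_c)  ⇒  90ω_c = 21  ⇒  ω_c = 7/30
  ⇒ ω_c²/ω_s² = 7/30
Coupling ω_s² = ω_c¹ ⇒ overall = 7/25 × 7/30 = 49/750

49/750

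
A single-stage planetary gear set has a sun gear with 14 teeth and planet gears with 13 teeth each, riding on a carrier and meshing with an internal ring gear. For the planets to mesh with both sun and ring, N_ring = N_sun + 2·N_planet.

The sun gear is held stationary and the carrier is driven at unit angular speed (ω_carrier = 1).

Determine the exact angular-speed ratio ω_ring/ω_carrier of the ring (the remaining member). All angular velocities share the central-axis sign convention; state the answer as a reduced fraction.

N_ring = 14 + 2·13 = 40
14(ω_s−ω_c) = −40(ω_r−ω_c),  ω_s=0, ω_c=1
ω_r = 1 − (14/40)(0−1) = 27/20
ω_r/ω_c = 27/20

27/20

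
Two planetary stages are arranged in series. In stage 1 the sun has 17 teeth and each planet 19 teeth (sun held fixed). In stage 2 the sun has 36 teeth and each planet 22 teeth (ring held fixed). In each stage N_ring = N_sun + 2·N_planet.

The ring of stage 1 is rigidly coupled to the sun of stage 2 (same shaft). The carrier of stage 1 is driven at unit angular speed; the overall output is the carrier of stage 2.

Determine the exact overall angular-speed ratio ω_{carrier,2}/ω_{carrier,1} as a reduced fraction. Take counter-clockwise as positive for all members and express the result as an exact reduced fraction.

648/1595

Stage 1: N_ring = 17 + 2·19 = 55
Stage 1: 17(ω_s−ω_c) = −55(ω_r−ω_c),  ω_s=0, ω_c=1
Stage 1: ω_r = 1 − (17/55)(0−1) = 72/55
  ⇒ ω_r¹/ω_c¹ = 72/55
Stage 2: N_ring = 36 + 2·22 = 80
Stage 2: 36(ω_s−ω_c) = −80(ω_r−ω_c),  ω_r=0, ω_s=1
Stage 2: 36(1−ω_c) = −80(0−ω_c)  ⇒  116ω_c = 36  ⇒  ω_c = 9/29
  ⇒ ω_c²/ω_s² = 9/29
Coupling ω_s² = ω_r¹ ⇒ overall = 72/55 × 9/29 = 648/1595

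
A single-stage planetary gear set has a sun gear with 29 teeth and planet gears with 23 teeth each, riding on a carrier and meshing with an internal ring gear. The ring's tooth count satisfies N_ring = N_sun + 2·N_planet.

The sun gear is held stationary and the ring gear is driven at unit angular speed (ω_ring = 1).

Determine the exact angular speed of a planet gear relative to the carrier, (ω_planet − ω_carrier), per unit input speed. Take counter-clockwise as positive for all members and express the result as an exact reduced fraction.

N_ring = 29 + 2·23 = 75
29(ω_s−ω_c) = −75(ω_r−ω_c),  ω_s=0, ω_r=1
29(0−ω_c) = −75(1−ω_c)  ⇒  104ω_c = 75  ⇒  ω_c = 75/104
sun–planet: 29·(0−75/104) = −23·(ω_p−ω_c)  ⇒  ω_p−ω_c = −(29/23)·(-75/104) = 2175/2392

2175/2392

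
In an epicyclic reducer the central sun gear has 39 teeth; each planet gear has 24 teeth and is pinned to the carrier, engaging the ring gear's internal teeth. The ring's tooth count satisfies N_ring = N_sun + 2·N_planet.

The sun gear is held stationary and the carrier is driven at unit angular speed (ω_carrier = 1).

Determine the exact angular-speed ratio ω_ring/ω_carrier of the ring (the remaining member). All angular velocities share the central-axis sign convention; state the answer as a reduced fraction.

N_ring = 39 + 2·24 = 87
39(ω_s−ω_c) = −87(ω_r−ω_c),  ω_s=0, ω_c=1
ω_r = 1 − (39/87)(0−1) = 42/29
ω_r/ω_c = 42/29

42/29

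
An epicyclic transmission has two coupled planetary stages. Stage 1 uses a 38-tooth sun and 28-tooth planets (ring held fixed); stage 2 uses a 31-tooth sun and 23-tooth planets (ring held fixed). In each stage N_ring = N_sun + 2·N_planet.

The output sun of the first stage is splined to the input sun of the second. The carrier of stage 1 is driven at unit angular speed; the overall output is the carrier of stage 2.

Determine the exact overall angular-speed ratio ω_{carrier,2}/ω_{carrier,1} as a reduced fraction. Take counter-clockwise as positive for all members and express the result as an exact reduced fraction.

Stage 1: N_ring = 38 + 2·28 = 94
Stage 1: 38(ω_s−ω_c) = −94(ω_r−ω_c),  ω_r=0, ω_c=1
Stage 1: ω_s = 1 − (94/38)(0−1) = 66/19
  ⇒ ω_s¹/ω_c¹ = 66/19
Stage 2: N_ring = 31 + 2·23 = 77
Stage 2: 31(ω_s−ω_c) = −77(ω_r−ω_c),  ω_r=0, ω_s=1
Stage 2: 31(1−ω_c) = −77(0−ω_c)  ⇒  108ω_c = 31  ⇒  ω_c = 31/108
  ⇒ ω_c²/ω_s² = 31/108
Coupling ω_s² = ω_s¹ ⇒ overall = 66/19 × 31/108 = 341/342

341/342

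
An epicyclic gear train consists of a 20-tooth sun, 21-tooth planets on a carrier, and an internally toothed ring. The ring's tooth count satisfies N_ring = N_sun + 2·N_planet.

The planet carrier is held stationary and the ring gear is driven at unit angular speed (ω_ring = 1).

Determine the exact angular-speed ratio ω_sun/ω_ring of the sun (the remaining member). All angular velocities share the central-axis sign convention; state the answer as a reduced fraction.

-31/10

N_ring = 20 + 2·21 = 62
20(ω_s−ω_c) = −62(ω_r−ω_c),  ω_c=0, ω_r=1
ω_s = 0 − (62/20)(1−0) = -31/10
ω_s/ω_r = -31/10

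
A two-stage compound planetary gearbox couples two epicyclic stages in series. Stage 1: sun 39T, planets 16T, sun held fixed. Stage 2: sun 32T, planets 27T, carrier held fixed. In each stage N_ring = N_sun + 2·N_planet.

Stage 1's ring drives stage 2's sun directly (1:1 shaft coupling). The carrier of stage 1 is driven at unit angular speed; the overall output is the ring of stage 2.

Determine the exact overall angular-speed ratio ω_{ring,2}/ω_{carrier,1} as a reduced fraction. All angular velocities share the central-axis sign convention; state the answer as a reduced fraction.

-1760/3053

Stage 1: N_ring = 39 + 2·16 = 71
Stage 1: 39(ω_s−ω_c) = −71(ω_r−ω_c),  ω_s=0, ω_c=1
Stage 1: ω_r = 1 − (39/71)(0−1) = 110/71
  ⇒ ω_r¹/ω_c¹ = 110/71
Stage 2: N_ring = 32 + 2·27 = 86
Stage 2: 32(ω_s−ω_c) = −86(ω_r−ω_c),  ω_c=0, ω_s=1
Stage 2: ω_r = 0 − (32/86)(1−0) = -16/43
  ⇒ ω_r²/ω_s² = -16/43
Coupling ω_s² = ω_r¹ ⇒ overall = 110/71 × -16/43 = -1760/3053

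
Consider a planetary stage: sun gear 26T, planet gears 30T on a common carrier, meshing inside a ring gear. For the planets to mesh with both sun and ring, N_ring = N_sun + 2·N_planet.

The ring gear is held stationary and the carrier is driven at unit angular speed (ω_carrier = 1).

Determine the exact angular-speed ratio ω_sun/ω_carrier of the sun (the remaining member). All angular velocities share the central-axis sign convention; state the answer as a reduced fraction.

N_ring = 26 + 2·30 = 86
26(ω_s−ω_c) = −86(ω_r−ω_c),  ω_r=0, ω_c=1
ω_s = 1 − (86/26)(0−1) = 56/13
ω_s/ω_c = 56/13

56/13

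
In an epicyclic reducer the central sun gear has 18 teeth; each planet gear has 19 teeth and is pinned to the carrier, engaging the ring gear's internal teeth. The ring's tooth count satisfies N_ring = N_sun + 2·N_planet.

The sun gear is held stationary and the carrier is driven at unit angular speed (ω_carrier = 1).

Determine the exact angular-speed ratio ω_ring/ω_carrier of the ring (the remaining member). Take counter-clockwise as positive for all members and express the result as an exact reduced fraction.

37/28

N_ring = 18 + 2·19 = 56
18(ω_s−ω_c) = −56(ω_r−ω_c),  ω_s=0, ω_c=1
ω_r = 1 − (18/56)(0−1) = 37/28
ω_r/ω_c = 37/28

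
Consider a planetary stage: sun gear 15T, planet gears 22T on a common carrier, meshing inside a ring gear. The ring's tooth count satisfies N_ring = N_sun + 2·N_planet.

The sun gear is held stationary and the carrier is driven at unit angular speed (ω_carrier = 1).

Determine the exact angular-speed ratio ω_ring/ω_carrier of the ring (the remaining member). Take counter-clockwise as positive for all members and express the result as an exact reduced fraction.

74/59

N_ring = 15 + 2·22 = 59
15(ω_s−ω_c) = −59(ω_r−ω_c),  ω_s=0, ω_c=1
ω_r = 1 − (15/59)(0−1) = 74/59
ω_r/ω_c = 74/59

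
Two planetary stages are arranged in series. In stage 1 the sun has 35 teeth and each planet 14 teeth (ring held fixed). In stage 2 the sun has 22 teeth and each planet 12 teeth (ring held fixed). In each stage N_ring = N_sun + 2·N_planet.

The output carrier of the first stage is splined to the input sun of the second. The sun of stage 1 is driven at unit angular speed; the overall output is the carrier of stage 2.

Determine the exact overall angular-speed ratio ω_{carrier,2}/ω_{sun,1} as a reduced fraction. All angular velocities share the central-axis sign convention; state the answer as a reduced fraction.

Stage 1: N_ring = 35 + 2·14 = 63
Stage 1: 35(ω_s−ω_c) = −63(ω_r−ω_c),  ω_r=0, ω_s=1
Stage 1: 35(1−ω_c) = −63(0−ω_c)  ⇒  98ω_c = 35  ⇒  ω_c = 5/14
  ⇒ ω_c¹/ω_s¹ = 5/14
Stage 2: N_ring = 22 + 2·12 = 46
Stage 2: 22(ω_s−ω_c) = −46(ω_r−ω_c),  ω_r=0, ω_s=1
Stage 2: 22(1−ω_c) = −46(0−ω_c)  ⇒  68ω_c = 22  ⇒  ω_c = 11/34
  ⇒ ω_c²/ω_s² = 11/34
Coupling ω_s² = ω_c¹ ⇒ overall = 5/14 × 11/34 = 55/476

55/476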